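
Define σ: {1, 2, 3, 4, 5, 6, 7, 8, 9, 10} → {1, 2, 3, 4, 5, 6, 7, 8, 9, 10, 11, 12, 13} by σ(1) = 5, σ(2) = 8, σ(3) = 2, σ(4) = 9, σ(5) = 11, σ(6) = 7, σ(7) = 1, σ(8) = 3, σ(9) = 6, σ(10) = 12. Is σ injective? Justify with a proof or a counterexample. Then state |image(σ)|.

10

The values σ(1), …, σ(10) are 5, 8, 2, 9, 11, 7, 1, 3, 6, 12 — all distinct.
So σ(x_1) = σ(x_2) only when x_1 = x_2, and σ is injective.
The image of σ is {1, 2, 3, 5, 6, 7, 8, 9, 11, 12}, which has 10 elements.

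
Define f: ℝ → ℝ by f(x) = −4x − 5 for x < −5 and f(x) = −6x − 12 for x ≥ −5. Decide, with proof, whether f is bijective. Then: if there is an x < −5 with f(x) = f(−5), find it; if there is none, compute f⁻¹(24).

Both pieces are strictly decreasing (slopes −4 and −6), so each is injective on its own interval.
The left piece maps (−∞, −5) onto (15, ∞); the right piece maps [−5, ∞) onto (−∞, 18].
These images overlap. In particular f(−5) = 18 (right piece), and solving −4x − 5 = 18 on the left piece gives x = −23/4 < −5.
So f(−23/4) = f(−5) with −23/4 ≠ −5, and f is not injective, hence not bijective. This x = −23/4 is the requested value below −5.

-23/4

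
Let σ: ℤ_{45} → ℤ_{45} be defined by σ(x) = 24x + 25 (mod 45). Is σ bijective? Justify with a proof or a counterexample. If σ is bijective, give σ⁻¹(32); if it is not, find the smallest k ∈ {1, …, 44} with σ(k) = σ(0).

15

We have gcd(24, 45) = 3 > 1. Taking a = 0 and b = 15: σ(0) = 25 and σ(15) = 24·15 + 25 = 385 ≡ 25 (mod 45).
So σ(0) = σ(15) while 0 ≠ 15, therefore σ is not injective, hence not bijective.
Since σ is not bijective, we find the least positive k with σ(k) = σ(0): this means 24k ≡ 0 (mod 45), i.e. 45 ∣ 24k. Since gcd(24, 45) = 3, dividing through by 3 this holds exactly when 15 ∣ 8k, and as gcd(8, 15) = 1, exactly when 15 ∣ k.
The smallest positive such k is 15.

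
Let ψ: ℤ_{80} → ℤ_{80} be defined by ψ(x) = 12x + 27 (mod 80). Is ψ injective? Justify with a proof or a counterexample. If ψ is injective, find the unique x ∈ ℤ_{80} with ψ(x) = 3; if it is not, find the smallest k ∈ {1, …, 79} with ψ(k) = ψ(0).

20

Recall that ψ is injective when ψ(s) = ψ(t) forces s = t.
We have gcd(12, 80) = 4 > 1. Taking s = 0 and t = 20: ψ(0) = 27 and ψ(20) = 12·20 + 27 = 267 ≡ 27 (mod 80).
So ψ(0) = ψ(20) while 0 ≠ 20, therefore ψ is not injective.
Since ψ is not injective, we find the least positive k with ψ(k) = ψ(0): this means 12k ≡ 0 (mod 80), i.e. 80 ∣ 12k. Since gcd(12, 80) = 4, dividing through by 4 this holds exactly when 20 ∣ 3k, and as gcd(3, 20) = 1, exactly when 20 ∣ k.
The smallest positive such k is 20.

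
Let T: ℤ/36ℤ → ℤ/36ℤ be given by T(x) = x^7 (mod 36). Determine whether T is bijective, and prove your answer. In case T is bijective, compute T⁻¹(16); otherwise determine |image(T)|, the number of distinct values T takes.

T(0) = 0^7 = 0.
T(6): Repeated squaring mod 36: 6^1 ≡ 6, 6^2 ≡ 6² = 36 ≡ 0, 6^4 ≡ 0² = 0. Since 7 = 4 + 2 + 1, 6^7 ≡ 0·0·6: 0·0 = 0, then 0·6 = 0. So 6^7 ≡ 0 (mod 36).
So T(0) = T(6) = 0 while 0 ≠ 6, so T is not injective, hence not bijective.
Since T is not bijective, we determine |image(T)|. Computing x^7 mod 36 for each x (by repeated squaring, reducing mod 36 at every step), the values T(0), T(1), …, T(35) are: 0, 1, 20, 27, 4, 5, 0, 7, 8, 9, 28, 11, 0, 13, 32, 27, 16, 17, 0, 19, 20, 9, 4, 23, 0, 25, 8, 27, 28, 29, 0, 31, 32, 9, 16, 35.
The distinct values are {0, 1, 4, 5, 7, 8, 9, 11, 13, 16, 17, 19, 20, 23, 25, 27, 28, 29, 31, 32, 35}; there are 21 of them.

21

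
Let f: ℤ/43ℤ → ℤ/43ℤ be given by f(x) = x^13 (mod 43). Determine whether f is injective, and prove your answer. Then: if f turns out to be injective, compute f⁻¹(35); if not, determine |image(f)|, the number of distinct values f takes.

16

Since 43 is prime, the nonzero elements of ℤ/43ℤ form a cyclic group of order 42.
As gcd(13, 42) = 1, raising to the 13th power is a bijection on this group: if u^13 ≡ v^13 then (uv^{−1})^13 = 1, and the only element of order dividing gcd(13, 42) = 1 is 1, so u = v.
With f(0) = 0 this makes f injective on all of ℤ/43ℤ, hence bijective (finite equal-size domain and codomain). In particular f is injective.
Since f is injective, we find the preimage of 35. The inverse of x ↦ x^13 on (ℤ/43ℤ)^× is x ↦ x^13, because 13·13 = 169 = 4·42 + 1 ≡ 1 (mod 42) and x^{42} = 1 for x ≠ 0 (Fermat). So f⁻¹(35) = 35^13 mod 43.
Repeated squaring mod 43: 35^1 ≡ 35, 35^2 ≡ 35² = 1225 ≡ 21, 35^4 ≡ 21² = 441 ≡ 11, 35^8 ≡ 11² = 121 ≡ 35. Since 13 = 8 + 4 + 1, 35^13 ≡ 35·11·35: 35·11 = 385 ≡ 41, then 41·35 = 1435 ≡ 16. So 35^13 ≡ 16 (mod 43).
Hence f⁻¹(35) = 16.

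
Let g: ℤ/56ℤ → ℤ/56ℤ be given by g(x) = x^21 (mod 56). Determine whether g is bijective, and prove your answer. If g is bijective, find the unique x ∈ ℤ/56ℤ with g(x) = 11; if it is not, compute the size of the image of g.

15

g(2): Repeated squaring mod 56: 2^1 ≡ 2, 2^2 ≡ 2² = 4, 2^4 ≡ 4² = 16, 2^8 ≡ 16² = 256 ≡ 32, 2^16 ≡ 32² = 1024 ≡ 16. Since 21 = 16 + 4 + 1, 2^21 ≡ 16·16·2: 16·16 = 256 ≡ 32, then 32·2 = 64 ≡ 8. So 2^21 ≡ 8 (mod 56).
g(4): Repeated squaring mod 56: 4^1 ≡ 4, 4^2 ≡ 4² = 16, 4^4 ≡ 16² = 256 ≡ 32, 4^8 ≡ 32² = 1024 ≡ 16, 4^16 ≡ 16² = 256 ≡ 32. Since 21 = 16 + 4 + 1, 4^21 ≡ 32·32·4: 32·32 = 1024 ≡ 16, then 16·4 = 64 ≡ 8. So 4^21 ≡ 8 (mod 56).
So g(2) = g(4) = 8 while 2 ≠ 4, thus g is not injective, hence not bijective.
Since g is not bijective, we determine |image(g)|. Computing x^21 mod 56 for each x (by repeated squaring, reducing mod 56 at every step), the values g(0), g(1), …, g(55) are: 0, 1, 8, 27, 8, 13, 48, 7, 8, 1, 48, 43, 48, 13, 0, 15, 8, 41, 8, 27, 48, 21, 8, 15, 48, 1, 48, 27, 0, 29, 8, 55, 8, 41, 48, 35, 8, 29, 48, 15, 48, 41, 0, 43, 8, 13, 8, 55, 48, 49, 8, 43, 48, 29, 48, 55.
The distinct values are {0, 1, 7, 8, 13, 15, 21, 27, 29, 35, 41, 43, 48, 49, 55}; there are 15 of them.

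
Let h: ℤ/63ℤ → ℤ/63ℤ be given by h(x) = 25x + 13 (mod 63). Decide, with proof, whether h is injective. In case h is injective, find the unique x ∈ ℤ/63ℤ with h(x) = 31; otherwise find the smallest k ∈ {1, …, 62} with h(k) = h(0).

36

Suppose h(u) = h(v) in ℤ/63ℤ. Then 25u + 13 ≡ 25v + 13 (mod 63), so 25(u − v) ≡ 0 (mod 63).
Since gcd(25, 63) = 1, 25 is invertible modulo 63, thus u − v ≡ 0 (mod 63), i.e. u = v.
Hence h is injective.
We now compute 25⁻¹ mod 63 explicitly. Euclid's algorithm: 63 = 2·25 + 13, 25 = 1·13 + 12, 13 = 1·12 + 1; back-substituting gives 1 = 58·25 − 23·63, so 25⁻¹ ≡ 58 (mod 63).
Since h is injective, we compute h⁻¹(31): solve 25x + 13 ≡ 31 (mod 63), i.e. 25x ≡ 18 (mod 63).
Multiplying by 25⁻¹ = 58 gives x ≡ 58·18 = 1044 = 16·63 + 36 ≡ 36 (mod 63).
Check: h(36) = 25·36 + 13 = 913 = 14·63 + 31 ≡ 31 (mod 63).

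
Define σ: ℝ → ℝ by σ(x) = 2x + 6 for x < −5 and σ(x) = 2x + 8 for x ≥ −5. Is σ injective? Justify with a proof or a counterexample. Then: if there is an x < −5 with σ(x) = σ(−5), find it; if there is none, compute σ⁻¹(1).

-7/2

Both pieces are strictly increasing (slopes 2 and 2), so each is injective on its own interval.
The left piece maps (−∞, −5) onto (−∞, −4); the right piece maps [−5, ∞) onto [−2, ∞).
These images are disjoint, so no value is attained by both pieces. Thus σ is injective.
Because the two images are disjoint, no x < −5 has σ(x) = σ(−5), so we compute σ⁻¹(1): 1 lies in [−2, ∞), so solve 2x + 8 = 1: x = (1 − 8)/2 = −7/2.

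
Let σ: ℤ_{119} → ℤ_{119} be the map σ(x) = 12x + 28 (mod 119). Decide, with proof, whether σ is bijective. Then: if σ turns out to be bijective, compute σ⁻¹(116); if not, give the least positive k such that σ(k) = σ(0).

If σ(s) = σ(t), then 12s ≡ 12t (mod 119). Because gcd(12, 119) = 1, we may cancel 12 to get s ≡ t (mod 119).
We now compute 12⁻¹ mod 119 explicitly. Euclid's algorithm: 119 = 9·12 + 11, 12 = 1·11 + 1; back-substituting gives 1 = 10·12 − 1·119, so 12⁻¹ ≡ 10 (mod 119).
For any y ∈ ℤ_{119}, x = 10(y − 28) mod 119 satisfies σ(x) = 12·10(y − 28) + 28 ≡ y (since 12·10 ≡ 1 mod 119). So every y has a preimage.
Hence σ is bijective.
Since σ is bijective, we find σ⁻¹(116): we need 12x ≡ 116 − 28 ≡ 88 (mod 119). Using 12⁻¹ = 10: x ≡ 10·88 = 880 = 7·119 + 47, so x = 47.
Check: σ(47) = 12·47 + 28 = 592 = 4·119 + 116 ≡ 116 (mod 119).

47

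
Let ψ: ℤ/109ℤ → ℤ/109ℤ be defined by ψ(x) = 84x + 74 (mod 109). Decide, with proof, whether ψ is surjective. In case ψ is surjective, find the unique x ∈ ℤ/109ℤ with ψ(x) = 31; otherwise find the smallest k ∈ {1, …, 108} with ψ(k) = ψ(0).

102

Since gcd(84, 109) = 1, 84 is invertible modulo 109. Euclid's algorithm: 109 = 1·84 + 25, 84 = 3·25 + 9, 25 = 2·9 + 7, 9 = 1·7 + 2, 7 = 3·2 + 1; back-substituting gives 1 = 61·84 − 47·109, so 84⁻¹ ≡ 61 (mod 109).
For any y ∈ ℤ/109ℤ, x = 61(y − 74) mod 109 satisfies ψ(x) = 84·61(y − 74) + 74 ≡ y (since 84·61 ≡ 1 mod 109). So every y has a preimage.
Therefore ψ is surjective.
Since ψ is surjective, we find ψ⁻¹(31): we need 84x ≡ 31 − 74 ≡ 66 (mod 109). Using 84⁻¹ = 61: x ≡ 61·66 = 4026 = 36·109 + 102, so x = 102.
Check: ψ(102) = 84·102 + 74 = 8642 = 79·109 + 31 ≡ 31 (mod 109).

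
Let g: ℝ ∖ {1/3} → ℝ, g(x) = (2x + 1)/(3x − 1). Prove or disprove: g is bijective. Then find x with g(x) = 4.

If g(x) = 2/3, cross-multiplying gives 3(2x + 1) = 2(3x − 1), which simplifies to 3 = −2 — false.  So 2/3 has no preimage and g is not surjective.
Hence g is not bijective.
Solving g(x) = 4: cross-multiplying gives 2x + 1 = 4(3x − 1), which rearranges to −10x = −5, so x = 1/2.

1/2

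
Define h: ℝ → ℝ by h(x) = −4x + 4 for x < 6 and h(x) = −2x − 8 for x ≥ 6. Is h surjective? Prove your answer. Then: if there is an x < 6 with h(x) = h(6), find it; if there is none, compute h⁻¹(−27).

Both pieces are strictly decreasing (slopes −4 and −2), so each is injective on its own interval.
The left piece maps (−∞, 6) onto (−20, ∞); the right piece maps [6, ∞) onto (−∞, −20].
These images together cover ℝ, so h is surjective.
Because the two images are disjoint, no x < 6 has h(x) = h(6), so we compute h⁻¹(−27): −27 lies in (−∞, −20], so solve −2x − 8 = −27: x = (−27 + 8)/(−2) = 19/2.

19/2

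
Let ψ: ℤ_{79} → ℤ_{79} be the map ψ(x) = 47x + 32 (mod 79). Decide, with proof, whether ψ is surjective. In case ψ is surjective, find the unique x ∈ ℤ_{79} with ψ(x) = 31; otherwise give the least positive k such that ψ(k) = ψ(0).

42

Recall that ψ is surjective if every y in the codomain equals ψ(x) for some x in the domain.
Since gcd(47, 79) = 1, 47 is invertible modulo 79. Euclid's algorithm: 79 = 1·47 + 32, 47 = 1·32 + 15, 32 = 2·15 + 2, 15 = 7·2 + 1; back-substituting gives 1 = 37·47 − 22·79, so 47⁻¹ ≡ 37 (mod 79).
For any y ∈ ℤ_{79}, x = 37(y − 32) mod 79 satisfies ψ(x) = 47·37(y − 32) + 32 ≡ y (since 47·37 ≡ 1 mod 79). So every y has a preimage.
Therefore ψ is surjective.
Since ψ is surjective, we compute ψ⁻¹(31): solve 47x + 32 ≡ 31 (mod 79), i.e. 47x ≡ 78 (mod 79).
Multiplying by 47⁻¹ = 37 gives x ≡ 37·78 = 2886 = 36·79 + 42 ≡ 42 (mod 79).
Check: ψ(42) = 47·42 + 32 = 2006 = 25·79 + 31 ≡ 31 (mod 79).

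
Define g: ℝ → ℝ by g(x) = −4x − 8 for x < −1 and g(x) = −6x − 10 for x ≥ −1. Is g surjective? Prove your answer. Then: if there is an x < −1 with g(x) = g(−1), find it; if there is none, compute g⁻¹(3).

-11/4

Both pieces are strictly decreasing (slopes −4 and −6), so each is injective on its own interval.
The left piece maps (−∞, −1) onto (−4, ∞); the right piece maps [−1, ∞) onto (−∞, −4].
These images together cover ℝ, so g is surjective.
Because the two images are disjoint, no x < −1 has g(x) = g(−1), so we compute g⁻¹(3): 3 lies in (−4, ∞), so solve −4x − 8 = 3: x = (3 + 8)/(−4) = −11/4.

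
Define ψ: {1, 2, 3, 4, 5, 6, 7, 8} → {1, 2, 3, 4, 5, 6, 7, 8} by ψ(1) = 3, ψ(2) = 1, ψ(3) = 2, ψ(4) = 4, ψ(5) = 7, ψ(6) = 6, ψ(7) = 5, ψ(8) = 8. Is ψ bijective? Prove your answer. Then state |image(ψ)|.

The values 3, 1, 2, 4, 7, 6, 5, 8 are a permutation of {1, 2, 3, 4, 5, 6, 7, 8}: each element appears exactly once.
So ψ is injective and surjective, hence bijective.
The image of ψ is {1, 2, 3, 4, 5, 6, 7, 8}, which has 8 elements.

8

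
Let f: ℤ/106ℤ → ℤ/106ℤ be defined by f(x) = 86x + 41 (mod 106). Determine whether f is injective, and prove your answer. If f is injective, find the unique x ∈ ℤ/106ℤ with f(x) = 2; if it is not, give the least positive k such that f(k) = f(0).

53

Recall: injectivity means: for all u, v in the domain, f(u) = f(v) implies u = v.
We have gcd(86, 106) = 2 > 1. Taking u = 0 and v = 53: f(0) = 41 and f(53) = 86·53 + 41 = 4599 ≡ 41 (mod 106).
So f(0) = f(53) while 0 ≠ 53, so f is not injective.
Since f is not injective, we find the least positive k with f(k) = f(0): this means 86k ≡ 0 (mod 106), i.e. 106 ∣ 86k. Since gcd(86, 106) = 2, dividing through by 2 this holds exactly when 53 ∣ 43k, and as gcd(43, 53) = 1, exactly when 53 ∣ k.
The smallest positive such k is 53.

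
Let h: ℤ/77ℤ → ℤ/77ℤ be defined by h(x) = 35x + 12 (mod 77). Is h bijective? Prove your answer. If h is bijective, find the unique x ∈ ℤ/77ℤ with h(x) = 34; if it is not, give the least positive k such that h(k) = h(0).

We have gcd(35, 77) = 7 > 1. Taking s = 0 and t = 11: h(0) = 12 and h(11) = 35·11 + 12 = 397 ≡ 12 (mod 77).
So h(0) = h(11) while 0 ≠ 11, thus h is not injective, hence not bijective.
Since h is not bijective, we find the least positive k with h(k) = h(0): this means 35k ≡ 0 (mod 77), i.e. 77 ∣ 35k. Since gcd(35, 77) = 7, dividing through by 7 this holds exactly when 11 ∣ 5k, and as gcd(5, 11) = 1, exactly when 11 ∣ k.
The smallest positive such k is 11.

11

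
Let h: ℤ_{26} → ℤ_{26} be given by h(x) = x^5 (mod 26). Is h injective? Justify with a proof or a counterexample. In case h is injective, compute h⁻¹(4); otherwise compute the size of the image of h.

Computing x^5 mod 26 for each x (by repeated squaring, reducing mod 26 at every step), the values h(0), h(1), …, h(25) are: 0, 1, 6, 9, 10, 5, 2, 11, 8, 3, 4, 7, 12, 13, 14, 19, 22, 23, 18, 15, 24, 21, 16, 17, 20, 25.
Every element of ℤ_{26} appears exactly once in this list, so h is a bijection, and in particular injective.
Since h is injective, we read off the preimage of 4 from the same table: h(10) = 4, so h⁻¹(4) = 10.

10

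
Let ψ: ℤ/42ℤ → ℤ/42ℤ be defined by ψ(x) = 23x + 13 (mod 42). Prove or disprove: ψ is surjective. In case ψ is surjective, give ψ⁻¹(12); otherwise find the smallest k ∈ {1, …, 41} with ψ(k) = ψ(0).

31

Since gcd(23, 42) = 1, 23 is invertible modulo 42. Euclid's algorithm: 42 = 1·23 + 19, 23 = 1·19 + 4, 19 = 4·4 + 3, 4 = 1·3 + 1; back-substituting gives 1 = 11·23 − 6·42, so 23⁻¹ ≡ 11 (mod 42).
For any y ∈ ℤ/42ℤ, x = 11(y − 13) mod 42 satisfies ψ(x) = 23·11(y − 13) + 13 ≡ y (since 23·11 ≡ 1 mod 42). So every y has a preimage.
Thus ψ is surjective.
Since ψ is surjective, we find ψ⁻¹(12): we need 23x ≡ 12 − 13 ≡ 41 (mod 42). Using 23⁻¹ = 11: x ≡ 11·41 = 451 = 10·42 + 31, so x = 31.
Check: ψ(31) = 23·31 + 13 = 726 = 17·42 + 12 ≡ 12 (mod 42).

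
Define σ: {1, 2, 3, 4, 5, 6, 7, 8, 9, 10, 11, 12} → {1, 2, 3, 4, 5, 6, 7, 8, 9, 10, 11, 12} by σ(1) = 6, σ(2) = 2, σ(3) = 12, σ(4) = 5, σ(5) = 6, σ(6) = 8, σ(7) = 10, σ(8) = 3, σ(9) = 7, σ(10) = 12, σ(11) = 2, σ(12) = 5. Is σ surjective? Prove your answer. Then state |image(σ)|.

No element maps to 1, so σ is not surjective.
The image of σ is {2, 3, 5, 6, 7, 8, 10, 12}, which has 8 elements.

8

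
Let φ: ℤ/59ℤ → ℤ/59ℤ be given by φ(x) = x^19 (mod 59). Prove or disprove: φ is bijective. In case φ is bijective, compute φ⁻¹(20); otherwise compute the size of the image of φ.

27

Since 59 is prime, the nonzero elements of ℤ/59ℤ form a cyclic group of order 58.
As gcd(19, 58) = 1, raising to the 19th power is a bijection on this group: if x_1^19 ≡ x_2^19 then (x_1x_2^{−1})^19 = 1, and the only element of order dividing gcd(19, 58) = 1 is 1, so x_1 = x_2.
With φ(0) = 0 this makes φ injective on all of ℤ/59ℤ, hence bijective (finite equal-size domain and codomain). In particular φ is bijective.
Since φ is bijective, we find the preimage of 20. The inverse of x ↦ x^19 on (ℤ/59ℤ)^× is x ↦ x^55, because 19·55 = 1045 = 18·58 + 1 ≡ 1 (mod 58) and x^{58} = 1 for x ≠ 0 (Fermat). So φ⁻¹(20) = 20^55 mod 59.
Repeated squaring mod 59: 20^1 ≡ 20, 20^2 ≡ 20² = 400 ≡ 46, 20^4 ≡ 46² = 2116 ≡ 51, 20^8 ≡ 51² = 2601 ≡ 5, 20^16 ≡ 5² = 25, 20^32 ≡ 25² = 625 ≡ 35. Since 55 = 32 + 16 + 4 + 2 + 1, 20^55 ≡ 35·25·51·46·20: 35·25 = 875 ≡ 49, then 49·51 = 2499 ≡ 21, then 21·46 = 966 ≡ 22, then 22·20 = 440 ≡ 27. So 20^55 ≡ 27 (mod 59).
Hence φ⁻¹(20) = 27.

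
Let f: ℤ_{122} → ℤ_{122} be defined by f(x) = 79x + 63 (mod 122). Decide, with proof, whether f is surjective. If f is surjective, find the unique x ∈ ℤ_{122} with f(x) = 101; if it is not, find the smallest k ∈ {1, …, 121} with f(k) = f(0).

36

Since gcd(79, 122) = 1, 79 is invertible modulo 122. Euclid's algorithm: 122 = 1·79 + 43, 79 = 1·43 + 36, 43 = 1·36 + 7, 36 = 5·7 + 1; back-substituting gives 1 = 17·79 − 11·122, so 79⁻¹ ≡ 17 (mod 122).
For any y ∈ ℤ_{122}, x = 17(y − 63) mod 122 satisfies f(x) = 79·17(y − 63) + 63 ≡ y (since 79·17 ≡ 1 mod 122). So every y has a preimage.
Thus f is surjective.
Since f is surjective, we compute f⁻¹(101): solve 79x + 63 ≡ 101 (mod 122), i.e. 79x ≡ 38 (mod 122).
Multiplying by 79⁻¹ = 17 gives x ≡ 17·38 = 646 = 5·122 + 36 ≡ 36 (mod 122).
Check: f(36) = 79·36 + 63 = 2907 = 23·122 + 101 ≡ 101 (mod 122).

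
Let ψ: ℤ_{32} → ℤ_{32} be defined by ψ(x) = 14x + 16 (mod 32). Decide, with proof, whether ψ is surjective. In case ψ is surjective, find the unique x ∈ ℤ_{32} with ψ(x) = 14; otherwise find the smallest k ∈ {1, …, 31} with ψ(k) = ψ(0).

16

Since gcd(14, 32) = 2, we have 14x ≡ 0 (mod 2) for all x, so ψ(x) ≡ 0 (mod 2).
But 1 ≢ 0 (mod 2), so 1 ∈ ℤ_{32} has no preimage. Hence ψ is not surjective.
Since ψ is not surjective, we find the least positive k with ψ(k) = ψ(0): this means 14k ≡ 0 (mod 32), i.e. 32 ∣ 14k. Since gcd(14, 32) = 2, dividing through by 2 this holds exactly when 16 ∣ 7k, and as gcd(7, 16) = 1, exactly when 16 ∣ k.
The smallest positive such k is 16.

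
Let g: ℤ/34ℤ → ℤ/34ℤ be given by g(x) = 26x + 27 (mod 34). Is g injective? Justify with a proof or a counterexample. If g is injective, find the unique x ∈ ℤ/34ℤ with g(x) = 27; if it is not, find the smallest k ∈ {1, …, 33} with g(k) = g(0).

17

We have gcd(26, 34) = 2 > 1. Taking x_1 = 0 and x_2 = 17: g(0) = 27 and g(17) = 26·17 + 27 = 469 ≡ 27 (mod 34).
So g(0) = g(17) while 0 ≠ 17, so g is not injective.
Since g is not injective, we find the least positive k with g(k) = g(0): this means 26k ≡ 0 (mod 34), i.e. 34 ∣ 26k. Since gcd(26, 34) = 2, dividing through by 2 this holds exactly when 17 ∣ 13k, and as gcd(13, 17) = 1, exactly when 17 ∣ k.
The smallest positive such k is 17.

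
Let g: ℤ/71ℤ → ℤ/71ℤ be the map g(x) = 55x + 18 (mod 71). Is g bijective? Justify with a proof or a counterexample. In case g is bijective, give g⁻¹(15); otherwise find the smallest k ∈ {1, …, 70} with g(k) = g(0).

Suppose g(x_1) = g(x_2) in ℤ/71ℤ. Then 55x_1 + 18 ≡ 55x_2 + 18 (mod 71), thus 55(x_1 − x_2) ≡ 0 (mod 71).
Since gcd(55, 71) = 1, 55 is invertible modulo 71, therefore x_1 − x_2 ≡ 0 (mod 71), i.e. x_1 = x_2.
We now compute 55⁻¹ mod 71 explicitly. Euclid's algorithm: 71 = 1·55 + 16, 55 = 3·16 + 7, 16 = 2·7 + 2, 7 = 3·2 + 1; back-substituting gives 1 = 31·55 − 24·71, so 55⁻¹ ≡ 31 (mod 71).
For any y ∈ ℤ/71ℤ, x = 31(y − 18) mod 71 satisfies g(x) = 55·31(y − 18) + 18 ≡ y (since 55·31 ≡ 1 mod 71). So every y has a preimage.
Thus g is bijective.
Since g is bijective, we find g⁻¹(15): we need 55x ≡ 15 − 18 ≡ 68 (mod 71). Using 55⁻¹ = 31: x ≡ 31·68 = 2108 = 29·71 + 49, so x = 49.
Check: g(49) = 55·49 + 18 = 2713 = 38·71 + 15 ≡ 15 (mod 71).

49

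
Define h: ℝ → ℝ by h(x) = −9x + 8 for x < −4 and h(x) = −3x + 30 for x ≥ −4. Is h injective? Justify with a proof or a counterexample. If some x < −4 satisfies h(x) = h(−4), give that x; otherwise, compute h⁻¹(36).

Both pieces are strictly decreasing (slopes −9 and −3), so each is injective on its own interval.
The left piece maps (−∞, −4) onto (44, ∞); the right piece maps [−4, ∞) onto (−∞, 42].
These images are disjoint, so no value is attained by both pieces. Hence h is injective.
Because the two images are disjoint, no x < −4 has h(x) = h(−4), so we compute h⁻¹(36): 36 lies in (−∞, 42], so solve −3x + 30 = 36: x = (36 − 30)/(−3) = −2.

-2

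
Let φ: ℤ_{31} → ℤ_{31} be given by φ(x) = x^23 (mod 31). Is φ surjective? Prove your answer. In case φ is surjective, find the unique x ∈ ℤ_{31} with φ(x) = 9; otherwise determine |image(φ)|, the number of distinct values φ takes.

19

Since 31 is prime, the nonzero elements of ℤ_{31} form a cyclic group of order 30.
As gcd(23, 30) = 1, raising to the 23rd power is a bijection on this group: if x_1^23 ≡ x_2^23 then (x_1x_2^{−1})^23 = 1, and the only element of order dividing gcd(23, 30) = 1 is 1, so x_1 = x_2.
With φ(0) = 0 this makes φ injective on all of ℤ_{31}, hence bijective (finite equal-size domain and codomain). In particular φ is surjective.
Since φ is surjective, we find the preimage of 9. The inverse of x ↦ x^23 on (ℤ_{31})^× is x ↦ x^17, because 23·17 = 391 = 13·30 + 1 ≡ 1 (mod 30) and x^{30} = 1 for x ≠ 0 (Fermat). So φ⁻¹(9) = 9^17 mod 31.
Repeated squaring mod 31: 9^1 ≡ 9, 9^2 ≡ 9² = 81 ≡ 19, 9^4 ≡ 19² = 361 ≡ 20, 9^8 ≡ 20² = 400 ≡ 28, 9^16 ≡ 28² = 784 ≡ 9. Since 17 = 16 + 1, 9^17 ≡ 9·9: 9·9 = 81 ≡ 19. So 9^17 ≡ 19 (mod 31).
Hence φ⁻¹(9) = 19.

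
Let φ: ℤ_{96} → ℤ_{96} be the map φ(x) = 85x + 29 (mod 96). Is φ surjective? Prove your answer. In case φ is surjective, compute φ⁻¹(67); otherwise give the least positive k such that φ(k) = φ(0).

Since gcd(85, 96) = 1, 85 is invertible modulo 96. Euclid's algorithm: 96 = 1·85 + 11, 85 = 7·11 + 8, 11 = 1·8 + 3, 8 = 2·3 + 2, 3 = 1·2 + 1; back-substituting gives 1 = 61·85 − 54·96, so 85⁻¹ ≡ 61 (mod 96).
Then y ↦ 61(y − 29) is a two-sided inverse to φ, so every y ∈ ℤ_{96} has a preimage.
Hence φ is surjective.
Since φ is surjective, we find φ⁻¹(67): we need 85x ≡ 67 − 29 ≡ 38 (mod 96). Using 85⁻¹ = 61: x ≡ 61·38 = 2318 = 24·96 + 14, so x = 14.
Check: φ(14) = 85·14 + 29 = 1219 = 12·96 + 67 ≡ 67 (mod 96).

14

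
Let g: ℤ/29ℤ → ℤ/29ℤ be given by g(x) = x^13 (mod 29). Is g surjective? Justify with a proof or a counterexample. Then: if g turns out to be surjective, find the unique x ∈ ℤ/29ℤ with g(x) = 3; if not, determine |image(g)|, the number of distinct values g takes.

19

Since 29 is prime, the nonzero elements of ℤ/29ℤ form a cyclic group of order 28.
As gcd(13, 28) = 1, raising to the 13th power is a bijection on this group: if u^13 ≡ v^13 then (uv^{−1})^13 = 1, and the only element of order dividing gcd(13, 28) = 1 is 1, so u = v.
With g(0) = 0 this makes g injective on all of ℤ/29ℤ, hence bijective (finite equal-size domain and codomain). In particular g is surjective.
Since g is surjective, we find the preimage of 3. The inverse of x ↦ x^13 on (ℤ/29ℤ)^× is x ↦ x^13, because 13·13 = 169 = 6·28 + 1 ≡ 1 (mod 28) and x^{28} = 1 for x ≠ 0 (Fermat). So g⁻¹(3) = 3^13 mod 29.
Repeated squaring mod 29: 3^1 ≡ 3, 3^2 ≡ 3² = 9, 3^4 ≡ 9² = 81 ≡ 23, 3^8 ≡ 23² = 529 ≡ 7. Since 13 = 8 + 4 + 1, 3^13 ≡ 7·23·3: 7·23 = 161 ≡ 16, then 16·3 = 48 ≡ 19. So 3^13 ≡ 19 (mod 29).
Hence g⁻¹(3) = 19.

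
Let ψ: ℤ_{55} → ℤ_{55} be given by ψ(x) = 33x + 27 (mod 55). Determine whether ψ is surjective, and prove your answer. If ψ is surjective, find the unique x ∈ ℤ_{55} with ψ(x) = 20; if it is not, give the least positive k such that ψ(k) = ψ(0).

Since gcd(33, 55) = 11, we have 33x ≡ 0 (mod 11) for all x, so ψ(x) ≡ 5 (mod 11).
But 0 ≢ 5 (mod 11), so 0 ∈ ℤ_{55} has no preimage. Hence ψ is not surjective.
Since ψ is not surjective, we find the least positive k with ψ(k) = ψ(0): this means 33k ≡ 0 (mod 55), i.e. 55 ∣ 33k. Since gcd(33, 55) = 11, dividing through by 11 this holds exactly when 5 ∣ 3k, and as gcd(3, 5) = 1, exactly when 5 ∣ k.
The smallest positive such k is 5.

5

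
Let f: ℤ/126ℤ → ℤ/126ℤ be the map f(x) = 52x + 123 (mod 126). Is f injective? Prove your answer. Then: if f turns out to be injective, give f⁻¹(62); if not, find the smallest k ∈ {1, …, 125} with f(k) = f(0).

63

We have gcd(52, 126) = 2 > 1. Taking x_1 = 0 and x_2 = 63: f(0) = 123 and f(63) = 52·63 + 123 = 3399 ≡ 123 (mod 126).
So f(0) = f(63) while 0 ≠ 63, therefore f is not injective.
Since f is not injective, we find the least positive k with f(k) = f(0): this means 52k ≡ 0 (mod 126), i.e. 126 ∣ 52k. Since gcd(52, 126) = 2, dividing through by 2 this holds exactly when 63 ∣ 26k, and as gcd(26, 63) = 1, exactly when 63 ∣ k.
The smallest positive such k is 63.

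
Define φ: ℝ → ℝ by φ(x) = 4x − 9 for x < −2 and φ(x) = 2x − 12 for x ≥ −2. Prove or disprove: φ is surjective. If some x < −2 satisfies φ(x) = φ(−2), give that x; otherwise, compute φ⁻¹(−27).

-9/2

Both pieces are strictly increasing (slopes 4 and 2), so each is injective on its own interval.
The left piece maps (−∞, −2) onto (−∞, −17); the right piece maps [−2, ∞) onto [−16, ∞).
The union (−∞, −17) ∪ [−16, ∞) omits the interval between −17 and −16; in particular −17 has no preimage. So φ is not surjective.
Because the two images are disjoint, no x < −2 has φ(x) = φ(−2), so we compute φ⁻¹(−27): −27 lies in (−∞, −17), so solve 4x − 9 = −27: x = (−27 + 9)/4 = −9/2.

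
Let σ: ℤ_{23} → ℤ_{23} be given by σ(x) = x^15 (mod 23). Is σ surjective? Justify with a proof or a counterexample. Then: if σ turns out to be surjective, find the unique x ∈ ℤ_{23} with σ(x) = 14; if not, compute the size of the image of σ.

7

Since 23 is prime, the nonzero elements of ℤ_{23} form a cyclic group of order 22.
As gcd(15, 22) = 1, raising to the 15th power is a bijection on this group: if x_1^15 ≡ x_2^15 then (x_1x_2^{−1})^15 = 1, and the only element of order dividing gcd(15, 22) = 1 is 1, so x_1 = x_2.
With σ(0) = 0 this makes σ injective on all of ℤ_{23}, hence bijective (finite equal-size domain and codomain). In particular σ is surjective.
Since σ is surjective, we find the preimage of 14. The inverse of x ↦ x^15 on (ℤ_{23})^× is x ↦ x^3, because 15·3 = 45 = 2·22 + 1 ≡ 1 (mod 22) and x^{22} = 1 for x ≠ 0 (Fermat). So σ⁻¹(14) = 14^3 mod 23.
Repeated squaring mod 23: 14^1 ≡ 14, 14^2 ≡ 14² = 196 ≡ 12. Since 3 = 2 + 1, 14^3 ≡ 12·14: 12·14 = 168 ≡ 7. So 14^3 ≡ 7 (mod 23).
Hence σ⁻¹(14) = 7.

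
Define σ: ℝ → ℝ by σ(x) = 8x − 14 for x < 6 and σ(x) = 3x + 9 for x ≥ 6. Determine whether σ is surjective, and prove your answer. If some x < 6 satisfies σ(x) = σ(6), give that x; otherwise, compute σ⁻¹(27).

Both pieces are strictly increasing (slopes 8 and 3), so each is injective on its own interval.
The left piece maps (−∞, 6) onto (−∞, 34); the right piece maps [6, ∞) onto [27, ∞).
The union (−∞, 34) ∪ [27, ∞) covers ℝ, so σ is surjective.
For the follow-up: the images overlap, so an x < 6 with σ(x) = σ(6) exists. σ(6) = 27; solving 8x − 14 = 27 for x < 6 gives x = (27 + 14)/8 = 41/8.

41/8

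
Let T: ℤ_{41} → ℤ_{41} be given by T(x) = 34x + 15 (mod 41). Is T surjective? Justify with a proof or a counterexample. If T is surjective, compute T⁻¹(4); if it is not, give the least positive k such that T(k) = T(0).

25

Since gcd(34, 41) = 1, 34 is invertible modulo 41. Euclid's algorithm: 41 = 1·34 + 7, 34 = 4·7 + 6, 7 = 1·6 + 1; back-substituting gives 1 = 35·34 − 29·41, so 34⁻¹ ≡ 35 (mod 41).
Then y ↦ 35(y − 15) is a two-sided inverse to T, so every y ∈ ℤ_{41} has a preimage.
Therefore T is surjective.
Since T is surjective, we find T⁻¹(4): we need 34x ≡ 4 − 15 ≡ 30 (mod 41). Using 34⁻¹ = 35: x ≡ 35·30 = 1050 = 25·41 + 25, so x = 25.
Check: T(25) = 34·25 + 15 = 865 = 21·41 + 4 ≡ 4 (mod 41).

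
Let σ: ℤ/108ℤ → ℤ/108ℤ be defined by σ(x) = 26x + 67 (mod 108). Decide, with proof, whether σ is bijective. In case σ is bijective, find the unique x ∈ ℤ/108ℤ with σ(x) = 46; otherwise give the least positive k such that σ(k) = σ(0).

54

We have gcd(26, 108) = 2 > 1. Taking a = 0 and b = 54: σ(0) = 67 and σ(54) = 26·54 + 67 = 1471 ≡ 67 (mod 108).
So σ(0) = σ(54) while 0 ≠ 54, hence σ is not injective, hence not bijective.
Since σ is not bijective, we find the least positive k with σ(k) = σ(0): this means 26k ≡ 0 (mod 108), i.e. 108 ∣ 26k. Since gcd(26, 108) = 2, dividing through by 2 this holds exactly when 54 ∣ 13k, and as gcd(13, 54) = 1, exactly when 54 ∣ k.
The smallest positive such k is 54.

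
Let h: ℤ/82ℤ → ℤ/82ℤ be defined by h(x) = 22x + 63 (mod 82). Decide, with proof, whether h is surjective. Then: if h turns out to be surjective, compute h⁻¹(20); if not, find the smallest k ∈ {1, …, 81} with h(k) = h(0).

Since gcd(22, 82) = 2, we have 22x ≡ 0 (mod 2) for all x, so h(x) ≡ 1 (mod 2).
But 0 ≢ 1 (mod 2), so 0 ∈ ℤ/82ℤ has no preimage. Therefore h is not surjective.
Since h is not surjective, we find the least positive k with h(k) = h(0): this means 22k ≡ 0 (mod 82), i.e. 82 ∣ 22k. Since gcd(22, 82) = 2, dividing through by 2 this holds exactly when 41 ∣ 11k, and as gcd(11, 41) = 1, exactly when 41 ∣ k.
The smallest positive such k is 41.

41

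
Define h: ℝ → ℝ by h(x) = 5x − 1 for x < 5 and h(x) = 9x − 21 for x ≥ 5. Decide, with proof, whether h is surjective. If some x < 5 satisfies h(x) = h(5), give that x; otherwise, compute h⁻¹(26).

47/9

Both pieces are strictly increasing (slopes 5 and 9), so each is injective on its own interval.
The left piece maps (−∞, 5) onto (−∞, 24); the right piece maps [5, ∞) onto [24, ∞).
These images together cover ℝ, so h is surjective.
Because the two images are disjoint, no x < 5 has h(x) = h(5), so we compute h⁻¹(26): 26 lies in [24, ∞), so solve 9x − 21 = 26: x = (26 + 21)/9 = 47/9.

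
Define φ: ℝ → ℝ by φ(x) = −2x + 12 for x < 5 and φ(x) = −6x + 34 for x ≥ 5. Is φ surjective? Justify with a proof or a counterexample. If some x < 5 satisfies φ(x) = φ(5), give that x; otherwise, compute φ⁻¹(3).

Both pieces are strictly decreasing (slopes −2 and −6), so each is injective on its own interval.
The left piece maps (−∞, 5) onto (2, ∞); the right piece maps [5, ∞) onto (−∞, 4].
The union (2, ∞) ∪ (−∞, 4] covers ℝ, so φ is surjective.
For the follow-up: the images overlap, so an x < 5 with φ(x) = φ(5) exists. φ(5) = 4; solving −2x + 12 = 4 for x < 5 gives x = (4 − 12)/(−2) = 4.

4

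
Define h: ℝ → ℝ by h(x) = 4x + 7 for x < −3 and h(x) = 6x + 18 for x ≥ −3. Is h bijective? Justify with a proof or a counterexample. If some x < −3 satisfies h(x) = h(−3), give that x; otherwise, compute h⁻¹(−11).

Both pieces are strictly increasing (slopes 4 and 6), so each is injective on its own interval.
The left piece maps (−∞, −3) onto (−∞, −5); the right piece maps [−3, ∞) onto [0, ∞).
The images leave a gap (−5 has no preimage), so h is not surjective, hence not bijective.
Because the two images are disjoint, no x < −3 has h(x) = h(−3), so we compute h⁻¹(−11): −11 lies in (−∞, −5), so solve 4x + 7 = −11: x = (−11 − 7)/4 = −9/2.

-9/2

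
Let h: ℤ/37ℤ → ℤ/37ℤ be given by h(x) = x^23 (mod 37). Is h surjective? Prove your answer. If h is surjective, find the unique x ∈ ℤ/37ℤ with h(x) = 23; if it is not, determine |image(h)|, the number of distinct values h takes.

29

Since 37 is prime, the nonzero elements of ℤ/37ℤ form a cyclic group of order 36.
As gcd(23, 36) = 1, raising to the 23rd power is a bijection on this group: if x_1^23 ≡ x_2^23 then (x_1x_2^{−1})^23 = 1, and the only element of order dividing gcd(23, 36) = 1 is 1, so x_1 = x_2.
With h(0) = 0 this makes h injective on all of ℤ/37ℤ, hence bijective (finite equal-size domain and codomain). In particular h is surjective.
Since h is surjective, we find the preimage of 23. The inverse of x ↦ x^23 on (ℤ/37ℤ)^× is x ↦ x^11, because 23·11 = 253 = 7·36 + 1 ≡ 1 (mod 36) and x^{36} = 1 for x ≠ 0 (Fermat). So h⁻¹(23) = 23^11 mod 37.
Repeated squaring mod 37: 23^1 ≡ 23, 23^2 ≡ 23² = 529 ≡ 11, 23^4 ≡ 11² = 121 ≡ 10, 23^8 ≡ 10² = 100 ≡ 26. Since 11 = 8 + 2 + 1, 23^11 ≡ 26·11·23: 26·11 = 286 ≡ 27, then 27·23 = 621 ≡ 29. So 23^11 ≡ 29 (mod 37).
Hence h⁻¹(23) = 29.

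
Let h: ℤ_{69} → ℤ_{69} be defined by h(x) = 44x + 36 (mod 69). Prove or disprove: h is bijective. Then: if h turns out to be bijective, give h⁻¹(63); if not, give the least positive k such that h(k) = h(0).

21

Suppose h(x_1) = h(x_2) in ℤ_{69}. Then 44x_1 + 36 ≡ 44x_2 + 36 (mod 69), so 44(x_1 − x_2) ≡ 0 (mod 69).
Since gcd(44, 69) = 1, 44 is invertible modulo 69, so x_1 − x_2 ≡ 0 (mod 69), i.e. x_1 = x_2.
We now compute 44⁻¹ mod 69 explicitly. Euclid's algorithm: 69 = 1·44 + 25, 44 = 1·25 + 19, 25 = 1·19 + 6, 19 = 3·6 + 1; back-substituting gives 1 = 11·44 − 7·69, so 44⁻¹ ≡ 11 (mod 69).
For any y ∈ ℤ_{69}, x = 11(y − 36) mod 69 satisfies h(x) = 44·11(y − 36) + 36 ≡ y (since 44·11 ≡ 1 mod 69). So every y has a preimage.
Therefore h is bijective.
Since h is bijective, we compute h⁻¹(63): solve 44x + 36 ≡ 63 (mod 69), i.e. 44x ≡ 27 (mod 69).
Multiplying by 44⁻¹ = 11 gives x ≡ 11·27 = 297 = 4·69 + 21 ≡ 21 (mod 69).
Check: h(21) = 44·21 + 36 = 960 = 13·69 + 63 ≡ 63 (mod 69).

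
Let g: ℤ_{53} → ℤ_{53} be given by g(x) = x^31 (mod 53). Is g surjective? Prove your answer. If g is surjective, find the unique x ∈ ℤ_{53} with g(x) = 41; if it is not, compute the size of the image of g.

Since 53 is prime, the nonzero elements of ℤ_{53} form a cyclic group of order 52.
As gcd(31, 52) = 1, raising to the 31st power is a bijection on this group: if a^31 ≡ b^31 then (ab^{−1})^31 = 1, and the only element of order dividing gcd(31, 52) = 1 is 1, so a = b.
With g(0) = 0 this makes g injective on all of ℤ_{53}, hence bijective (finite equal-size domain and codomain). In particular g is surjective.
Since g is surjective, we find the preimage of 41. The inverse of x ↦ x^31 on (ℤ_{53})^× is x ↦ x^47, because 31·47 = 1457 = 28·52 + 1 ≡ 1 (mod 52) and x^{52} = 1 for x ≠ 0 (Fermat). So g⁻¹(41) = 41^47 mod 53.
Repeated squaring mod 53: 41^1 ≡ 41, 41^2 ≡ 41² = 1681 ≡ 38, 41^4 ≡ 38² = 1444 ≡ 13, 41^8 ≡ 13² = 169 ≡ 10, 41^16 ≡ 10² = 100 ≡ 47, 41^32 ≡ 47² = 2209 ≡ 36. Since 47 = 32 + 8 + 4 + 2 + 1, 41^47 ≡ 36·10·13·38·41: 36·10 = 360 ≡ 42, then 42·13 = 546 ≡ 16, then 16·38 = 608 ≡ 25, then 25·41 = 1025 ≡ 18. So 41^47 ≡ 18 (mod 53).
Hence g⁻¹(41) = 18.

18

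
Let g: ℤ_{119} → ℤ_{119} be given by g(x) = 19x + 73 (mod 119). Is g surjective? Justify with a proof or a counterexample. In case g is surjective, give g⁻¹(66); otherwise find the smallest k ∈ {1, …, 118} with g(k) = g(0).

Since gcd(19, 119) = 1, 19 is invertible modulo 119. Euclid's algorithm: 119 = 6·19 + 5, 19 = 3·5 + 4, 5 = 1·4 + 1; back-substituting gives 1 = 94·19 − 15·119, so 19⁻¹ ≡ 94 (mod 119).
For any y ∈ ℤ_{119}, x = 94(y − 73) mod 119 satisfies g(x) = 19·94(y − 73) + 73 ≡ y (since 19·94 ≡ 1 mod 119). So every y has a preimage.
Therefore g is surjective.
Since g is surjective, we find g⁻¹(66): we need 19x ≡ 66 − 73 ≡ 112 (mod 119). Using 19⁻¹ = 94: x ≡ 94·112 = 10528 = 88·119 + 56, so x = 56.
Check: g(56) = 19·56 + 73 = 1137 = 9·119 + 66 ≡ 66 (mod 119).

56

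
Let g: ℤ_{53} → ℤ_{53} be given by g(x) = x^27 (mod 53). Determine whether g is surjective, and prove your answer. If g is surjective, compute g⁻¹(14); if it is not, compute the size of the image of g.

Since 53 is prime, the nonzero elements of ℤ_{53} form a cyclic group of order 52.
As gcd(27, 52) = 1, raising to the 27th power is a bijection on this group: if x_1^27 ≡ x_2^27 then (x_1x_2^{−1})^27 = 1, and the only element of order dividing gcd(27, 52) = 1 is 1, so x_1 = x_2.
With g(0) = 0 this makes g injective on all of ℤ_{53}, hence bijective (finite equal-size domain and codomain). In particular g is surjective.
Since g is surjective, we find the preimage of 14. The inverse of x ↦ x^27 on (ℤ_{53})^× is x ↦ x^27, because 27·27 = 729 = 14·52 + 1 ≡ 1 (mod 52) and x^{52} = 1 for x ≠ 0 (Fermat). So g⁻¹(14) = 14^27 mod 53.
Repeated squaring mod 53: 14^1 ≡ 14, 14^2 ≡ 14² = 196 ≡ 37, 14^4 ≡ 37² = 1369 ≡ 44, 14^8 ≡ 44² = 1936 ≡ 28, 14^16 ≡ 28² = 784 ≡ 42. Since 27 = 16 + 8 + 2 + 1, 14^27 ≡ 42·28·37·14: 42·28 = 1176 ≡ 10, then 10·37 = 370 ≡ 52, then 52·14 = 728 ≡ 39. So 14^27 ≡ 39 (mod 53).
Hence g⁻¹(14) = 39.

39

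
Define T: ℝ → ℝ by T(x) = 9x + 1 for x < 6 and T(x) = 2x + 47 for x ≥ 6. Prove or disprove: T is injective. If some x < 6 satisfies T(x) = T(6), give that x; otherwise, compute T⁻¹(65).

Both pieces are strictly increasing (slopes 9 and 2), so each is injective on its own interval.
The left piece maps (−∞, 6) onto (−∞, 55); the right piece maps [6, ∞) onto [59, ∞).
These images are disjoint, so no value is attained by both pieces. Thus T is injective.
Because the two images are disjoint, no x < 6 has T(x) = T(6), so we compute T⁻¹(65): 65 lies in [59, ∞), so solve 2x + 47 = 65: x = (65 − 47)/2 = 9.

9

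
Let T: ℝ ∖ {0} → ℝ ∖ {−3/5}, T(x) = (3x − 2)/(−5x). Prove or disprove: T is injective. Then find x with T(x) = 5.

Suppose T(s) = T(t). Cross-multiplying: (3s − 2)(−5t) = (3t − 2)(−5s).
Expanding both sides and cancelling the symmetric terms leaves −10·(s − t) = 0. Since −10 ≠ 0, s = t. Thus T is injective.
Solving T(x) = 5: cross-multiplying gives 3x − 2 = 5(−5x), which rearranges to 28x = 2, so x = 1/14.

1/14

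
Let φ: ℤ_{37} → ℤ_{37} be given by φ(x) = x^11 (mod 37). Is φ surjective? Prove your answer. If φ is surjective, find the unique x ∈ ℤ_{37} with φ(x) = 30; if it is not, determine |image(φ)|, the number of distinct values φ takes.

Since 37 is prime, the nonzero elements of ℤ_{37} form a cyclic group of order 36.
As gcd(11, 36) = 1, raising to the 11th power is a bijection on this group: if x_1^11 ≡ x_2^11 then (x_1x_2^{−1})^11 = 1, and the only element of order dividing gcd(11, 36) = 1 is 1, so x_1 = x_2.
With φ(0) = 0 this makes φ injective on all of ℤ_{37}, hence bijective (finite equal-size domain and codomain). In particular φ is surjective.
Since φ is surjective, we find the preimage of 30. The inverse of x ↦ x^11 on (ℤ_{37})^× is x ↦ x^23, because 11·23 = 253 = 7·36 + 1 ≡ 1 (mod 36) and x^{36} = 1 for x ≠ 0 (Fermat). So φ⁻¹(30) = 30^23 mod 37.
Repeated squaring mod 37: 30^1 ≡ 30, 30^2 ≡ 30² = 900 ≡ 12, 30^4 ≡ 12² = 144 ≡ 33, 30^8 ≡ 33² = 1089 ≡ 16, 30^16 ≡ 16² = 256 ≡ 34. Since 23 = 16 + 4 + 2 + 1, 30^23 ≡ 34·33·12·30: 34·33 = 1122 ≡ 12, then 12·12 = 144 ≡ 33, then 33·30 = 990 ≡ 28. So 30^23 ≡ 28 (mod 37).
Hence φ⁻¹(30) = 28.

28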